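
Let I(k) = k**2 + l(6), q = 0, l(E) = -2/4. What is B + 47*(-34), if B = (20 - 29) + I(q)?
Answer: -3215/2 ≈ -1607.5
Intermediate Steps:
l(E) = -1/2 (l(E) = -2*1/4 = -1/2)
I(k) = -1/2 + k**2 (I(k) = k**2 - 1/2 = -1/2 + k**2)
B = -19/2 (B = (20 - 29) + (-1/2 + 0**2) = -9 + (-1/2 + 0) = -9 - 1/2 = -19/2 ≈ -9.5000)
B + 47*(-34) = -19/2 + 47*(-34) = -19/2 - 1598 = -3215/2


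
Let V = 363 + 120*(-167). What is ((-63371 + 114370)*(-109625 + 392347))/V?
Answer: -14418539278/19677 ≈ -7.3276e+5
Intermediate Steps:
V = -19677 (V = 363 - 20040 = -19677)
((-63371 + 114370)*(-109625 + 392347))/V = ((-63371 + 114370)*(-109625 + 392347))/(-19677) = (50999*282722)*(-1/19677) = 14418539278*(-1/19677) = -14418539278/19677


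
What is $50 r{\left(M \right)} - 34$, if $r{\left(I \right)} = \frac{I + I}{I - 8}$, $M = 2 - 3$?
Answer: $- \frac{206}{9} \approx -22.889$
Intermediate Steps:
$M = -1$
$r{\left(I \right)} = \frac{2 I}{-8 + I}$
$50 r{\left(M \right)} - 34 = 50 \cdot 2 \left(-1\right) \frac{1}{-8 - 1} - 34 = 50 \cdot 2 \left(-1\right) \frac{1}{-9} - 34 = 50 \cdot 2 \left(-1\right) \left(- \frac{1}{9}\right) - 34 = 50 \cdot \frac{2}{9} - 34 = \frac{100}{9} - 34 = - \frac{206}{9}$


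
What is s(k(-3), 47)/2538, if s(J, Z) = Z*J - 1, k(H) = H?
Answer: -71/1269 ≈ -0.055950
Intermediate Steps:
s(J, Z) = -1 + J*Z (s(J, Z) = J*Z - 1 = -1 + J*Z)
s(k(-3), 47)/2538 = (-1 - 3*47)/2538 = (-1 - 141)*(1/2538) = -142*1/2538 = -71/1269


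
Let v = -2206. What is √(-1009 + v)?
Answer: I*√3215 ≈ 56.701*I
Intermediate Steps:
√(-1009 + v) = √(-1009 - 2206) = √(-3215) = I*√3215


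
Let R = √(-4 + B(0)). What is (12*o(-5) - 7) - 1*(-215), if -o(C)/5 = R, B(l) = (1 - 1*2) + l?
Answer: 208 - 60*I*√5 ≈ 208.0 - 134.16*I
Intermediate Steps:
B(l) = -1 + l (B(l) = (1 - 2) + l = -1 + l)
R = I*√5 (R = √(-4 + (-1 + 0)) = √(-4 - 1) = √(-5) = I*√5 ≈ 2.2361*I)
o(C) = -5*I*√5
(12*o(-5) - 7) - 1*(-215) = (12*(-5*I*√5) - 7) - 1*(-215) = (-60*I*√5 - 7) + 215 = (-7 - 60*I*√5) + 215 = 208 - 60*I*√5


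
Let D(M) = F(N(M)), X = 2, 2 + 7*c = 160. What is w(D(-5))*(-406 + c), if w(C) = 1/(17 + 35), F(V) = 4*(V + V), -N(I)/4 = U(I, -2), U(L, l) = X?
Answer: -671/91 ≈ -7.3736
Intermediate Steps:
c = 158/7 (c = -2/7 + (1/7)*160 = -2/7 + 160/7 = 158/7 ≈ 22.571)
U(L, l) = 2
N(I) = -8 (N(I) = -4*2 = -8)
F(V) = 8*V (F(V) = 4*(2*V) = 8*V)
D(M) = -64 (D(M) = 8*(-8) = -64)
w(C) = 1/52
w(D(-5))*(-406 + c) = (-406 + 158/7)/52 = (1/52)*(-2684/7) = -671/91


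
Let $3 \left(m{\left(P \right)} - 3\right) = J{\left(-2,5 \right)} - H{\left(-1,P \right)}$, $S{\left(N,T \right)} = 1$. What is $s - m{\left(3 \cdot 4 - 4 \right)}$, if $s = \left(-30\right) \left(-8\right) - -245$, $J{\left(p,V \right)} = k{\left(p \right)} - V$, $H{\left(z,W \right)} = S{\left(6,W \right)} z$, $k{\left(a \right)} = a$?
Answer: $484$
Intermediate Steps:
$H{\left(z,W \right)} = z$ ($H{\left(z,W \right)} = 1 z = z$)
$J{\left(p,V \right)} = p - V$
$s = 485$ ($s = 240 + 245 = 485$)
$m{\left(P \right)} = 1$ ($m{\left(P \right)} = 3 + \frac{\left(-2 - 5\right) - -1}{3} = 3 + \frac{\left(-2 - 5\right) + 1}{3} = 3 + \frac{-7 + 1}{3} = 3 + \frac{1}{3} \left(-6\right) = 3 - 2 = 1$)
$s - m{\left(3 \cdot 4 - 4 \right)} = 485 - 1 = 484$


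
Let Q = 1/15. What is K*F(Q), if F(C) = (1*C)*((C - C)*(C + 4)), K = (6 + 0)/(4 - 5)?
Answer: 0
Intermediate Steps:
K = -6 (K = 6/(-1) = 6*(-1) = -6)
Q = 1/15 ≈ 0.066667
F(C) = 0 (F(C) = C*(0*(4 + C)) = C*0 = 0)
K*F(Q) = -6*0 = 0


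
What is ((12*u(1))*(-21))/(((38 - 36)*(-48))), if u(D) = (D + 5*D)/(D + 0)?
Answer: 63/4 ≈ 15.750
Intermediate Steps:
u(D) = 6 (u(D) = (6*D)/D = 6)
((12*u(1))*(-21))/(((38 - 36)*(-48))) = ((12*6)*(-21))/(((38 - 36)*(-48))) = (72*(-21))/((2*(-48))) = -1512/(-96) = -1512*(-1/96) = 63/4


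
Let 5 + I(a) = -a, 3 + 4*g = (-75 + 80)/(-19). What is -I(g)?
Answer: 159/38 ≈ 4.1842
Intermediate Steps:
g = -31/38 (g = -3/4 + ((-75 + 80)/(-19))/4 = -3/4 + (5*(-1/19))/4 = -3/4 + (1/4)*(-5/19) = -3/4 - 5/76 = -31/38 ≈ -0.81579)
I(a) = -5 - a
-I(g) = -(-5 - 1*(-31/38)) = -(-5 + 31/38) = -1*(-159/38) = 159/38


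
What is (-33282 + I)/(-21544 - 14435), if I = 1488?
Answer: 10598/11993 ≈ 0.88368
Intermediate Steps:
(-33282 + I)/(-21544 - 14435) = (-33282 + 1488)/(-21544 - 14435) = -31794/(-35979) = -31794*(-1/35979) = 10598/11993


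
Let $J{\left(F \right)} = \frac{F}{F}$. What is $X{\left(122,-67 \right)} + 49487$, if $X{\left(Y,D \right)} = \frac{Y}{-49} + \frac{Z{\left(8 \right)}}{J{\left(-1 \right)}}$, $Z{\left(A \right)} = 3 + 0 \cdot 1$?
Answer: $\frac{2424888}{49} \approx 49488.0$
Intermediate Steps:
$J{\left(F \right)} = 1$
$Z{\left(A \right)} = 3$ ($Z{\left(A \right)} = 3 + 0 = 3$)
$X{\left(Y,D \right)} = 3 - \frac{Y}{49}$ ($X{\left(Y,D \right)} = \frac{Y}{-49} + \frac{3}{1} = Y \left(- \frac{1}{49}\right) + 3 \cdot 1 = - \frac{Y}{49} + 3 = 3 - \frac{Y}{49}$)
$X{\left(122,-67 \right)} + 49487 = \left(3 - \frac{122}{49}\right) + 49487 = \frac{25}{49} + 49487 = \frac{2424888}{49}$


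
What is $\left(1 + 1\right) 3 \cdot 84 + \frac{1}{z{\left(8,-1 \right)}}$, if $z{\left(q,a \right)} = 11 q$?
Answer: $\frac{44353}{88} \approx 504.01$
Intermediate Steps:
$\left(1 + 1\right) 3 \cdot 84 + \frac{1}{z{\left(8,-1 \right)}} = \left(1 + 1\right) 3 \cdot 84 + \frac{1}{11 \cdot 8} = 2 \cdot 3 \cdot 84 + \frac{1}{88} = 6 \cdot 84 + \frac{1}{88} = 504 + \frac{1}{88} = \frac{44353}{88}$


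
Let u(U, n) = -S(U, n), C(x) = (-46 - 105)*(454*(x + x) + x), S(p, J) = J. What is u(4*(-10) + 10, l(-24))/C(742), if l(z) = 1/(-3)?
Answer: -1/305538534 ≈ -3.2729e-9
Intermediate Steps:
C(x) = -137259*x (C(x) = -151*(454*(2*x) + x) = -151*(908*x + x) = -137259*x)
l(z) = -⅓
u(U, n) = -n
u(4*(-10) + 10, l(-24))/C(742) = (-1*(-⅓))/((-137259*742)) = (⅓)/(-101846178) = (⅓)*(-1/101846178) = -1/305538534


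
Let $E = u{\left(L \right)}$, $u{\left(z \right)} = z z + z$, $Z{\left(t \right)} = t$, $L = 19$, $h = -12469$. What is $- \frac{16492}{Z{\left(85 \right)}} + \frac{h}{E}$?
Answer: $- \frac{293073}{1292} \approx -226.84$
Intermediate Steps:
$u{\left(z \right)} = z + z^{2}$ ($u{\left(z \right)} = z^{2} + z = z + z^{2}$)
$E = 380$ ($E = 19 \left(1 + 19\right) = 19 \cdot 20 = 380$)
$- \frac{16492}{Z{\left(85 \right)}} + \frac{h}{E} = - \frac{16492}{85} - \frac{12469}{380} = - \frac{293073}{1292}$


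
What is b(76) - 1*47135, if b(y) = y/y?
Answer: -47134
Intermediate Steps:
b(y) = 1
b(76) - 1*47135 = 1 - 1*47135 = 1 - 47135 = -47134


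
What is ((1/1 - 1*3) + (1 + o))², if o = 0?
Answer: 1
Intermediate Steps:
((1/1 - 1*3) + (1 + o))² = ((1/1 - 1*3) + (1 + 0))² = ((1 - 3) + 1)² = (-2 + 1)² = (-1)² = 1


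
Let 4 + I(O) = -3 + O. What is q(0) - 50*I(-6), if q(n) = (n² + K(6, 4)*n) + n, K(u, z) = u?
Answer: 650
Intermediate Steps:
I(O) = -7 + O (I(O) = -4 + (-3 + O) = -7 + O)
q(n) = n² + 7*n (q(n) = (n² + 6*n) + n = n² + 7*n)
q(0) - 50*I(-6) = 0*(7 + 0) - 50*(-7 - 6) = 0*7 - 50*(-13) = 0 + 650 = 650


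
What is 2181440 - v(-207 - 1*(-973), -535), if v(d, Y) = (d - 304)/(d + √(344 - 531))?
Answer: 182911512004/83849 + 66*I*√187/83849 ≈ 2.1814e+6 + 0.010764*I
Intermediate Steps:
v(d, Y) = (-304 + d)/(d + I*√187) (v(d, Y) = (-304 + d)/(d + √(-187)) = (-304 + d)/(d + I*√187))
2181440 - v(-207 - 1*(-973), -535) = 2181440 - (-304 + (-207 - 1*(-973)))/((-207 - 1*(-973)) + I*√187) = 2181440 - (-304 + (-207 + 973))/((-207 + 973) + I*√187) = 2181440 - (-304 + 766)/(766 + I*√187) = 2181440 - 462/(766 + I*√187)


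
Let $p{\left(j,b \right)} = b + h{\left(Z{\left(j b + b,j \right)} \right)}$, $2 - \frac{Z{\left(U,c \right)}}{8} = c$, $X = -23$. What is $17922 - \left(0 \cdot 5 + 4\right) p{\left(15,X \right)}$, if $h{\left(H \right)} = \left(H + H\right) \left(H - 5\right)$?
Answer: $-72674$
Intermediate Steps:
$Z{\left(U,c \right)} = 16 - 8 c$
$h{\left(H \right)} = 2 H \left(-5 + H\right)$
$p{\left(j,b \right)} = b + 2 \left(11 - 8 j\right) \left(16 - 8 j\right)$ ($p{\left(j,b \right)} = b + 2 \left(16 - 8 j\right) \left(-5 - \left(-16 + 8 j\right)\right) = b + 2 \left(16 - 8 j\right) \left(11 - 8 j\right) = b + 2 \left(11 - 8 j\right) \left(16 - 8 j\right)$)
$17922 - \left(0 \cdot 5 + 4\right) p{\left(15,X \right)} = 17922 - \left(0 \cdot 5 + 4\right) \left(-23 + 16 \left(-11 + 8 \cdot 15\right) \left(-2 + 15\right)\right) = 17922 - \left(0 + 4\right) \left(-23 + 16 \left(-11 + 120\right) 13\right) = 17922 - 4 \left(-23 + 16 \cdot 109 \cdot 13\right) = 17922 - 4 \left(-23 + 22672\right) = 17922 - 4 \cdot 22649 = 17922 - 90596 = -72674$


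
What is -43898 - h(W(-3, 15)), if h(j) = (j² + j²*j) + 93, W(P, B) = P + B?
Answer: -45863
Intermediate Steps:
W(P, B) = B + P
h(j) = 93 + j² + j³ (h(j) = (j² + j³) + 93 = 93 + j² + j³)
-43898 - h(W(-3, 15)) = -43898 - (93 + (15 - 3)² + (15 - 3)³) = -43898 - (93 + 12² + 12³) = -43898 - (93 + 144 + 1728) = -43898 - 1*1965 = -43898 - 1965 = -45863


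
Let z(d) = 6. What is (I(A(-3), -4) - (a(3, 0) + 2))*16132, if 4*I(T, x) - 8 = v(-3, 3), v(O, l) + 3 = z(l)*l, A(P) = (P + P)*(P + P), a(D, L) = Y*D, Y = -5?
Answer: 302475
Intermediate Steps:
a(D, L) = -5*D
A(P) = 4*P² (A(P) = (2*P)*(2*P) = 4*P²)
v(O, l) = -3 + 6*l
I(T, x) = 23/4 (I(T, x) = 2 + (-3 + 6*3)/4 = 2 + (-3 + 18)/4 = 2 + (¼)*15 = 2 + 15/4 = 23/4)
(I(A(-3), -4) - (a(3, 0) + 2))*16132 = (23/4 - (-5*3 + 2))*16132 = (23/4 - (-15 + 2))*16132 = (23/4 - 1*(-13))*16132 = (23/4 + 13)*16132 = (75/4)*16132 = 302475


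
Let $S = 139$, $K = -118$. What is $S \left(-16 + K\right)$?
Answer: $-18626$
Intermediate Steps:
$S \left(-16 + K\right) = 139 \left(-16 - 118\right) = 139 \left(-134\right) = -18626$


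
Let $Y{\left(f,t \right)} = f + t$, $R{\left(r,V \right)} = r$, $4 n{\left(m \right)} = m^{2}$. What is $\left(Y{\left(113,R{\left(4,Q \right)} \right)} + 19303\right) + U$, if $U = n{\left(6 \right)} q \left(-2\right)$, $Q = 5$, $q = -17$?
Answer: $19726$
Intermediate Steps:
$n{\left(m \right)} = \frac{m^{2}}{4}$
$U = 306$ ($U = \frac{6^{2}}{4} \left(-17\right) \left(-2\right) = \frac{1}{4} \cdot 36 \left(-17\right) \left(-2\right) = 9 \left(-17\right) \left(-2\right) = \left(-153\right) \left(-2\right) = 306$)
$\left(Y{\left(113,R{\left(4,Q \right)} \right)} + 19303\right) + U = \left(\left(113 + 4\right) + 19303\right) + 306 = \left(117 + 19303\right) + 306 = 19420 + 306 = 19726$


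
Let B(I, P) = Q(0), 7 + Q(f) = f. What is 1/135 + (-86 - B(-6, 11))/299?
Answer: -10366/40365 ≈ -0.25681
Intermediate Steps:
Q(f) = -7 + f
B(I, P) = -7 (B(I, P) = -7 + 0 = -7)
1/135 + (-86 - B(-6, 11))/299 = 1/135 + (-86 - 1*(-7))/299 = 1/135 + (-86 + 7)*(1/299) = 1/135 - 79*1/299 = 1/135 - 79/299 = -10366/40365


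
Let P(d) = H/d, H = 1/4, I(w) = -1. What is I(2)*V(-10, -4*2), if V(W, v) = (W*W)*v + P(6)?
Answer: 19199/24 ≈ 799.96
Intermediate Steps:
H = ¼ ≈ 0.25000
P(d) = 1/(4*d)
V(W, v) = 1/24 + v*W² (V(W, v) = (W*W)*v + (¼)/6 = W²*v + (¼)*(⅙) = v*W² + 1/24 = 1/24 + v*W²)
I(2)*V(-10, -4*2) = -(1/24 - 4*2*(-10)²) = -(1/24 - 8*100) = -(1/24 - 800) = -1*(-19199/24) = 19199/24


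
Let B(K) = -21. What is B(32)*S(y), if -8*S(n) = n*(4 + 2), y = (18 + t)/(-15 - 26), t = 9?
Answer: -1701/164 ≈ -10.372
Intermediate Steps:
y = -27/41 (y = (18 + 9)/(-15 - 26) = 27/(-41) = 27*(-1/41) = -27/41 ≈ -0.65854)
S(n) = -3*n/4 (S(n) = -n*(4 + 2)/8 = -n*6/8 = -3*n/4)
B(32)*S(y) = -(-63)*(-27)/(4*41) = -21*81/164 = -1701/164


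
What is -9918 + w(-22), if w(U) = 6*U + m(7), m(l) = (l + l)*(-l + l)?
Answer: -10050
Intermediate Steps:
m(l) = 0 (m(l) = (2*l)*0 = 0)
w(U) = 6*U (w(U) = 6*U + 0 = 6*U)
-9918 + w(-22) = -9918 + 6*(-22) = -9918 - 132 = -10050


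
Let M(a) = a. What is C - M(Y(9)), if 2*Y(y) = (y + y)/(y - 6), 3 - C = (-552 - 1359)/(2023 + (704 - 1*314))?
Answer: 1911/2413 ≈ 0.79196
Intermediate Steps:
C = 9150/2413 (C = 3 - (-552 - 1359)/(2023 + (704 - 1*314)) = 3 - (-1911)/(2023 + (704 - 314)) = 3 - (-1911)/(2023 + 390) = 3 - (-1911)/2413 = 3 - 1*(-1911/2413) = 3 + 1911/2413 = 9150/2413 ≈ 3.7920)
Y(y) = y/(-6 + y) (Y(y) = ((y + y)/(y - 6))/2 = ((2*y)/(-6 + y))/2 = (2*y/(-6 + y))/2 = y/(-6 + y))
C - M(Y(9)) = 9150/2413 - 9/(-6 + 9) = 9150/2413 - 9/3 = 9150/2413 - 1*3 = 9150/2413 - 3 = 1911/2413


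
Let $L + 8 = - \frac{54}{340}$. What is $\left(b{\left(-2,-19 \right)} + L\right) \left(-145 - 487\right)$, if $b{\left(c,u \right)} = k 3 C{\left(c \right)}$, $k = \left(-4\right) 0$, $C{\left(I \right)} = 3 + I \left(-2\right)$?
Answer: $\frac{438292}{85} \approx 5156.4$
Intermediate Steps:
$C{\left(I \right)} = 3 - 2 I$
$k = 0$
$L = - \frac{1387}{170}$ ($L = -8 - \frac{54}{340} = -8 - \frac{27}{170} = - \frac{1387}{170} \approx -8.1588$)
$b{\left(c,u \right)} = 0$ ($b{\left(c,u \right)} = 0 \cdot 3 \left(3 - 2 c\right) = 0 \left(3 - 2 c\right) = 0$)
$\left(b{\left(-2,-19 \right)} + L\right) \left(-145 - 487\right) = \left(0 - \frac{1387}{170}\right) \left(-145 - 487\right) = \left(- \frac{1387}{170}\right) \left(-632\right) = \frac{438292}{85}$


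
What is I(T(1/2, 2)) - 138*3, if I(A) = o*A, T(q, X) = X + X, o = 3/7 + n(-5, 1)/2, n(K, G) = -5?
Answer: -2956/7 ≈ -422.29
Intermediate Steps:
o = -29/14 (o = 3/7 - 5/2 = -29/14 ≈ -2.0714)
T(q, X) = 2*X
I(A) = -29*A/14
I(T(1/2, 2)) - 138*3 = -29*2/7 - 138*3 = -29/14*4 - 414 = -58/7 - 414 = -2956/7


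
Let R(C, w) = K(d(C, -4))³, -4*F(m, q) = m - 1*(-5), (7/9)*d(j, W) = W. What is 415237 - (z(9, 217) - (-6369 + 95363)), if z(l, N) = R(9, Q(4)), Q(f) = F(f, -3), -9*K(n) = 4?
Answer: 367584463/729 ≈ 5.0423e+5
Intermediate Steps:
d(j, W) = 9*W/7
K(n) = -4/9 (K(n) = -⅑*4 = -4/9)
F(m, q) = -5/4 - m/4 (F(m, q) = -(m - 1*(-5))/4 = -(m + 5)/4 = -(5 + m)/4 = -5/4 - m/4)
Q(f) = -5/4 - f/4
R(C, w) = -64/729 (R(C, w) = (-4/9)³ = -64/729)
z(l, N) = -64/729
415237 - (z(9, 217) - (-6369 + 95363)) = 415237 - (-64/729 - (-6369 + 95363)) = 415237 - (-64/729 - 1*88994) = 415237 - (-64/729 - 88994) = 415237 - 1*(-64876690/729) = 415237 + 64876690/729 = 367584463/729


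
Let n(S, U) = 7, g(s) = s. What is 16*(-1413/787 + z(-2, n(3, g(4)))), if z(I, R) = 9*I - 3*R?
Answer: -513696/787 ≈ -652.73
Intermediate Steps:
z(I, R) = -3*R + 9*I
16*(-1413/787 + z(-2, n(3, g(4)))) = 16*(-1413/787 + (-3*7 + 9*(-2))) = 16*(-1413*1/787 + (-21 - 18)) = 16*(-1413/787 - 39) = 16*(-32106/787) = -513696/787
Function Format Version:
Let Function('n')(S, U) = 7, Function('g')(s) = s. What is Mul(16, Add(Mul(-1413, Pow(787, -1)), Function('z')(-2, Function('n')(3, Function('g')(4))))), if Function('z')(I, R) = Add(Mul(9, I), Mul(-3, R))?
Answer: Rational(-513696, 787) ≈ -652.73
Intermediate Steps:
Function('z')(I, R) = Add(Mul(-3, R), Mul(9, I))
Mul(16, Add(Mul(-1413, Pow(787, -1)), Function('z')(-2, Function('n')(3, Function('g')(4))))) = Mul(16, Add(Mul(-1413, Pow(787, -1)), Add(Mul(-3, 7), Mul(9, -2)))) = Mul(16, Add(Mul(-1413, Rational(1, 787)), Add(-21, -18))) = Mul(16, Add(Rational(-1413, 787), -39)) = Mul(16, Rational(-32106, 787)) = Rational(-513696, 787)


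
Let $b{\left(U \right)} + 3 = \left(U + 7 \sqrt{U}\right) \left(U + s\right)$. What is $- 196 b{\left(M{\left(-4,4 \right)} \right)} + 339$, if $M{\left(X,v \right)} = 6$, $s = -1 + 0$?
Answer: $-4953 - 6860 \sqrt{6} \approx -21757.0$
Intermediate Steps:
$s = -1$
$b{\left(U \right)} = -3 + \left(-1 + U\right) \left(U + 7 \sqrt{U}\right)$ ($b{\left(U \right)} = -3 + \left(U + 7 \sqrt{U}\right) \left(U - 1\right) = -3 + \left(U + 7 \sqrt{U}\right) \left(-1 + U\right) = -3 + \left(-1 + U\right) \left(U + 7 \sqrt{U}\right)$)
$- 196 b{\left(M{\left(-4,4 \right)} \right)} + 339 = - 196 \left(-3 + 6^{2} - 6 - 7 \sqrt{6} + 7 \cdot 6^{\frac{3}{2}}\right) + 339 = - 196 \left(-3 + 36 - 6 - 7 \sqrt{6} + 7 \cdot 6 \sqrt{6}\right) + 339 = - 196 \left(-3 + 36 - 6 - 7 \sqrt{6} + 42 \sqrt{6}\right) + 339 = - 196 \left(27 + 35 \sqrt{6}\right) + 339 = \left(-5292 - 6860 \sqrt{6}\right) + 339 = -4953 - 6860 \sqrt{6}$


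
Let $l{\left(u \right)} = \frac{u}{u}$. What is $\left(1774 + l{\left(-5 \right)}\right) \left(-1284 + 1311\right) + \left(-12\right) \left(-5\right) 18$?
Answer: $49005$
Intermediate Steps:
$l{\left(u \right)} = 1$
$\left(1774 + l{\left(-5 \right)}\right) \left(-1284 + 1311\right) + \left(-12\right) \left(-5\right) 18 = \left(1774 + 1\right) \left(-1284 + 1311\right) + \left(-12\right) \left(-5\right) 18 = 1775 \cdot 27 + 60 \cdot 18 = 47925 + 1080 = 49005$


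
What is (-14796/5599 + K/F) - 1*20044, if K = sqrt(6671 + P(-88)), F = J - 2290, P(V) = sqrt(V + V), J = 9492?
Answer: -112241152/5599 + sqrt(6671 + 4*I*sqrt(11))/7202 ≈ -20047.0 + 1.1277e-5*I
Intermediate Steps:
P(V) = sqrt(2)*sqrt(V) (P(V) = sqrt(2*V) = sqrt(2)*sqrt(V))
F = 7202 (F = 9492 - 2290 = 7202)
K = sqrt(6671 + 4*I*sqrt(11)) (K = sqrt(6671 + sqrt(2)*sqrt(-88)) = sqrt(6671 + sqrt(2)*(2*I*sqrt(22))) = sqrt(6671 + 4*I*sqrt(11)) ≈ 81.676 + 0.0812*I)
(-14796/5599 + K/F) - 1*20044 = (-14796/5599 + sqrt(6671 + 4*I*sqrt(11))/7202) - 1*20044 = (-14796*1/5599 + sqrt(6671 + 4*I*sqrt(11))*(1/7202)) - 20044 = (-14796/5599 + sqrt(6671 + 4*I*sqrt(11))/7202) - 20044 = -112241152/5599 + sqrt(6671 + 4*I*sqrt(11))/7202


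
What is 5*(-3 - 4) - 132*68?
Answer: -9011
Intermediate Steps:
5*(-3 - 4) - 132*68 = 5*(-7) - 8976 = -35 - 8976 = -9011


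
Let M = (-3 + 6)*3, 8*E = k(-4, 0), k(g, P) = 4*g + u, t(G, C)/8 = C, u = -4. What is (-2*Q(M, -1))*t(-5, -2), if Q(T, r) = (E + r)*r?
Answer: 112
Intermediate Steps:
t(G, C) = 8*C
k(g, P) = -4 + 4*g (k(g, P) = 4*g - 4 = -4 + 4*g)
E = -5/2 (E = (-4 + 4*(-4))/8 = (-4 - 16)/8 = (1/8)*(-20) = -5/2 ≈ -2.5000)
M = 9 (M = 3*3 = 9)
Q(T, r) = r*(-5/2 + r) (Q(T, r) = (-5/2 + r)*r = r*(-5/2 + r))
(-2*Q(M, -1))*t(-5, -2) = (-(-1)*(-5 + 2*(-1)))*(8*(-2)) = -(-1)*(-5 - 2)*(-16) = -(-1)*(-7)*(-16) = -2*7/2*(-16) = -7*(-16) = 112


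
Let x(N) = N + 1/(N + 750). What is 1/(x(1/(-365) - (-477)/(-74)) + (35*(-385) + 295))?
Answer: -542450500210/7152994955996159 ≈ -7.5835e-5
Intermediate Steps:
x(N) = N + 1/(750 + N)
1/(x(1/(-365) - (-477)/(-74)) + (35*(-385) + 295)) = 1/((1 + (1/(-365) - (-477)/(-74))² + 750*(1/(-365) - (-477)/(-74)))/(750 + (1/(-365) - (-477)/(-74))) + (35*(-385) + 295)) = 1/((1 + (-1/365 - (-477)*(-1)/74)² + 750*(-1/365 - (-477)*(-1)/74))/(750 + (-1/365 - (-477)*(-1)/74)) + (-13475 + 295)) = 1/((1 + (-1/365 - 1*477/74)² + 750*(-1/365 - 1*477/74))/(750 + (-1/365 - 1*477/74)) - 13180) = 1/((1 + (-1/365 - 477/74)² + 750*(-1/365 - 477/74))/(750 + (-1/365 - 477/74)) - 13180) = 1/((1 + (-174179/27010)² + 750*(-174179/27010))/(750 - 174179/27010) - 13180) = 1/((1 + 30338324041/729540100 - 13063425/2701)/(20083321/27010) - 13180) = 1/((27010/20083321)*(-3497363228359/729540100) - 13180) = 1/(-3497363228359/542450500210 - 13180) = 1/(-7152994955996159/542450500210) = -542450500210/7152994955996159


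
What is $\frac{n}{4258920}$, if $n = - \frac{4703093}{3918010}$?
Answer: $- \frac{4703093}{16686491149200} \approx -2.8185 \cdot 10^{-7}$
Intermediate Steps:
$n = - \frac{4703093}{3918010}$ ($n = \left(-4703093\right) \frac{1}{3918010} = - \frac{4703093}{3918010} \approx -1.2004$)
$\frac{n}{4258920} = - \frac{4703093}{3918010 \cdot 4258920} = \left(- \frac{4703093}{3918010}\right) \frac{1}{4258920} = - \frac{4703093}{16686491149200}$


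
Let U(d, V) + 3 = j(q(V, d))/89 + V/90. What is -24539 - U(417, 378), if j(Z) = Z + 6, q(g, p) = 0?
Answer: -10920419/445 ≈ -24540.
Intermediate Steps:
j(Z) = 6 + Z
U(d, V) = -261/89 + V/90 (U(d, V) = -3 + ((6 + 0)/89 + V/90) = -3 + (6*(1/89) + V*(1/90)) = -3 + (6/89 + V/90) = -261/89 + V/90)
-24539 - U(417, 378) = -24539 - (-261/89 + (1/90)*378) = -24539 - (-261/89 + 21/5) = -24539 - 1*564/445 = -24539 - 564/445 = -10920419/445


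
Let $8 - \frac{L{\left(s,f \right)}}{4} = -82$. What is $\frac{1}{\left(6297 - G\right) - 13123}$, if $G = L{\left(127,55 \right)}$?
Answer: $- \frac{1}{7186} \approx -0.00013916$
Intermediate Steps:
$L{\left(s,f \right)} = 360$ ($L{\left(s,f \right)} = 32 - -328 = 32 + 328 = 360$)
$G = 360$
$\frac{1}{\left(6297 - G\right) - 13123} = \frac{1}{\left(6297 - 360\right) - 13123} = \frac{1}{5937 - 13123} = \frac{1}{-7186} = - \frac{1}{7186}$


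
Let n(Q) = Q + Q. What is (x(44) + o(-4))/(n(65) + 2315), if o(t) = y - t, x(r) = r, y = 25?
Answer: 73/2445 ≈ 0.029857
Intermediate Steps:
n(Q) = 2*Q
o(t) = 25 - t
(x(44) + o(-4))/(n(65) + 2315) = (44 + (25 - 1*(-4)))/(2*65 + 2315) = (44 + (25 + 4))/(130 + 2315) = (44 + 29)/2445 = 73*(1/2445) = 73/2445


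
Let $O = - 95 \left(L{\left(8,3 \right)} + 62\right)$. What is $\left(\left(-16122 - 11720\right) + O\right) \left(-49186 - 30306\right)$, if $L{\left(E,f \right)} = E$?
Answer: $2741838064$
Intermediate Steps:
$O = -6650$ ($O = - 95 \left(8 + 62\right) = \left(-95\right) 70 = -6650$)
$\left(\left(-16122 - 11720\right) + O\right) \left(-49186 - 30306\right) = \left(\left(-16122 - 11720\right) - 6650\right) \left(-49186 - 30306\right) = \left(-27842 - 6650\right) \left(-79492\right) = \left(-34492\right) \left(-79492\right) = 2741838064$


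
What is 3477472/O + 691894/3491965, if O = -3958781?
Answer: -9404153691266/13823924694665 ≈ -0.68028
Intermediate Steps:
3477472/O + 691894/3491965 = 3477472/(-3958781) + 691894/3491965 = 3477472*(-1/3958781) + 691894*(1/3491965) = -3477472/3958781 + 691894/3491965 = -9404153691266/13823924694665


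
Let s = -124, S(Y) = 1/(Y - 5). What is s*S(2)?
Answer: 124/3 ≈ 41.333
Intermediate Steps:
S(Y) = 1/(-5 + Y)
s*S(2) = -124/(-5 + 2) = -124/(-3) = -124*(-1/3) = 124/3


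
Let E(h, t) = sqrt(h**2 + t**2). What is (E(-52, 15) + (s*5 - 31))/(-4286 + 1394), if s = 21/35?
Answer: 7/723 - sqrt(2929)/2892 ≈ -0.0090319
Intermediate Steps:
s = 3/5 (s = 21*(1/35) = 3/5 ≈ 0.60000)
(E(-52, 15) + (s*5 - 31))/(-4286 + 1394) = (sqrt((-52)**2 + 15**2) + ((3/5)*5 - 31))/(-4286 + 1394) = (sqrt(2704 + 225) + (3 - 31))/(-2892) = (sqrt(2929) - 28)*(-1/2892) = (-28 + sqrt(2929))*(-1/2892) = 7/723 - sqrt(2929)/2892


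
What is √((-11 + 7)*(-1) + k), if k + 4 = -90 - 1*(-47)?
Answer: I*√43 ≈ 6.5574*I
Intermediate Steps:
k = -47 (k = -4 + (-90 - 1*(-47)) = -4 + (-90 + 47) = -4 - 43 = -47)
√((-11 + 7)*(-1) + k) = √((-11 + 7)*(-1) - 47) = √(-4*(-1) - 47) = √(4 - 47) = √(-43) = I*√43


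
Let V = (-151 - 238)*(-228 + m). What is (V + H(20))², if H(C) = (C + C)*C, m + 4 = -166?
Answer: 24218206884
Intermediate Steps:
m = -170 (m = -4 - 166 = -170)
V = 154822 (V = (-151 - 238)*(-228 - 170) = -389*(-398) = 154822)
H(C) = 2*C² (H(C) = (2*C)*C = 2*C²)
(V + H(20))² = (154822 + 2*20²)² = (154822 + 2*400)² = (154822 + 800)² = 155622² = 24218206884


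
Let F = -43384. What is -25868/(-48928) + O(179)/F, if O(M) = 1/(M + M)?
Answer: 1141386559/2158874608 ≈ 0.52870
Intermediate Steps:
O(M) = 1/(2*M)
-25868/(-48928) + O(179)/F = -25868/(-48928) + ((1/2)/179)/(-43384) = -25868*(-1/48928) + ((1/2)*(1/179))*(-1/43384) = 6467/12232 + (1/358)*(-1/43384) = 6467/12232 - 1/15531472 = 1141386559/2158874608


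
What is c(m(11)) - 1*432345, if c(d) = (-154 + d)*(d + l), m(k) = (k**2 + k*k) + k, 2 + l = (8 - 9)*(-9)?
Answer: -406605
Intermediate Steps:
l = 7 (l = -2 + (8 - 9)*(-9) = -2 - 1*(-9) = -2 + 9 = 7)
m(k) = k + 2*k**2 (m(k) = (k**2 + k**2) + k = 2*k**2 + k = k + 2*k**2)
c(d) = (-154 + d)*(7 + d) (c(d) = (-154 + d)*(d + 7) = (-154 + d)*(7 + d))
c(m(11)) - 1*432345 = (-1078 + (11*(1 + 2*11))**2 - 1617*(1 + 2*11)) - 1*432345 = (-1078 + (11*(1 + 22))**2 - 1617*(1 + 22)) - 432345 = (-1078 + (11*23)**2 - 1617*23) - 432345 = (-1078 + 253**2 - 147*253) - 432345 = (-1078 + 64009 - 37191) - 432345 = 25740 - 432345 = -406605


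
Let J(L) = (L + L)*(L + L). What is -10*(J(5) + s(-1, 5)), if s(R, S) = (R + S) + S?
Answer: -1090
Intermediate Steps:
J(L) = 4*L**2 (J(L) = (2*L)*(2*L) = 4*L**2)
s(R, S) = R + 2*S
-10*(J(5) + s(-1, 5)) = -10*(4*5**2 + (-1 + 2*5)) = -10*(4*25 + (-1 + 10)) = -10*(100 + 9) = -10*109 = -1090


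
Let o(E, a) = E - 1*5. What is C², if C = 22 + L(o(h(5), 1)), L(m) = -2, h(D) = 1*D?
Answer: 400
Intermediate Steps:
h(D) = D
o(E, a) = -5 + E (o(E, a) = E - 5 = -5 + E)
C = 20 (C = 22 - 2 = 20)
C² = 20² = 400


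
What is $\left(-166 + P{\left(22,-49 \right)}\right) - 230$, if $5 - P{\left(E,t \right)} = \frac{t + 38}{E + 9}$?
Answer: $- \frac{12110}{31} \approx -390.65$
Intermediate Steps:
$P{\left(E,t \right)} = 5 - \frac{38 + t}{9 + E}$ ($P{\left(E,t \right)} = 5 - \frac{t + 38}{E + 9} = 5 - \frac{38 + t}{9 + E}$)
$\left(-166 + P{\left(22,-49 \right)}\right) - 230 = \left(-166 + \frac{7 - -49 + 5 \cdot 22}{9 + 22}\right) - 230 = \left(-166 + \frac{7 + 49 + 110}{31}\right) - 230 = \left(-166 + \frac{1}{31} \cdot 166\right) - 230 = \left(-166 + \frac{166}{31}\right) - 230 = - \frac{4980}{31} - 230 = - \frac{12110}{31}$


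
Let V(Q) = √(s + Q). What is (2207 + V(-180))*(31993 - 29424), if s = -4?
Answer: 5669783 + 5138*I*√46 ≈ 5.6698e+6 + 34848.0*I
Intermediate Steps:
V(Q) = √(-4 + Q)
(2207 + V(-180))*(31993 - 29424) = (2207 + √(-4 - 180))*(31993 - 29424) = (2207 + √(-184))*2569 = (2207 + 2*I*√46)*2569 = 5669783 + 5138*I*√46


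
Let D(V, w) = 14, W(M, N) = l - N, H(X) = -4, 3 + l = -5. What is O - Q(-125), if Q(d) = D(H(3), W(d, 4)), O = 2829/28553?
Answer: -396913/28553 ≈ -13.901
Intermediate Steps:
l = -8 (l = -3 - 5 = -8)
W(M, N) = -8 - N
O = 2829/28553 (O = 2829*(1/28553) = 2829/28553 ≈ 0.099079)
Q(d) = 14
O - Q(-125) = 2829/28553 - 1*14 = 2829/28553 - 14 = -396913/28553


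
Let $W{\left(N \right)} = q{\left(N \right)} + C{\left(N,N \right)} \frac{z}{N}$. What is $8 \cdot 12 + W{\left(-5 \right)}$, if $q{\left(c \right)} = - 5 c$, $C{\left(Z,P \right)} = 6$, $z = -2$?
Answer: $\frac{617}{5} \approx 123.4$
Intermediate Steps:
$W{\left(N \right)} = - \frac{12}{N} - 5 N$ ($W{\left(N \right)} = - 5 N + 6 \left(- \frac{2}{N}\right) = - 5 N - \frac{12}{N} = - \frac{12}{N} - 5 N$)
$8 \cdot 12 + W{\left(-5 \right)} = 8 \cdot 12 - \left(-25 + \frac{12}{-5}\right) = 96 + \left(\left(-12\right) \left(- \frac{1}{5}\right) + 25\right) = 96 + \left(\frac{12}{5} + 25\right) = 96 + \frac{137}{5} = \frac{617}{5}$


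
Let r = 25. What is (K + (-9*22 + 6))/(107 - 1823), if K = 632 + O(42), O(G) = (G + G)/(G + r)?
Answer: -7391/28743 ≈ -0.25714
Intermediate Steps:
O(G) = 2*G/(25 + G) (O(G) = (G + G)/(G + 25) = (2*G)/(25 + G) = 2*G/(25 + G))
K = 42428/67 (K = 632 + 2*42/(25 + 42) = 632 + 2*42/67 = 632 + 2*42*(1/67) = 632 + 84/67 = 42428/67 ≈ 633.25)
(K + (-9*22 + 6))/(107 - 1823) = (42428/67 + (-9*22 + 6))/(107 - 1823) = (42428/67 + (-198 + 6))/(-1716) = (42428/67 - 192)*(-1/1716) = (29564/67)*(-1/1716) = -7391/28743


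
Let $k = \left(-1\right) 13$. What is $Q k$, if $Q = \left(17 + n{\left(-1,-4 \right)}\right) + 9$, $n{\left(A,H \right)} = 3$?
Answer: $-377$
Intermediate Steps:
$k = -13$
$Q = 29$ ($Q = \left(17 + 3\right) + 9 = 20 + 9 = 29$)
$Q k = 29 \left(-13\right) = -377$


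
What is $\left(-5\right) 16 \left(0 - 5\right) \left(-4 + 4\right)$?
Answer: $0$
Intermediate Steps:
$\left(-5\right) 16 \left(0 - 5\right) \left(-4 + 4\right) = - 80 \left(\left(-5\right) 0\right) = \left(-80\right) 0 = 0$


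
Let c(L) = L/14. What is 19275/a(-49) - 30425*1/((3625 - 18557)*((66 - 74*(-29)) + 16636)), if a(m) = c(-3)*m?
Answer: 3616482830575/1970068352 ≈ 1835.7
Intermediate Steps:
c(L) = L/14 (c(L) = L*(1/14) = L/14)
a(m) = -3*m/14 (a(m) = ((1/14)*(-3))*m = -3*m/14)
19275/a(-49) - 30425*1/((3625 - 18557)*((66 - 74*(-29)) + 16636)) = 19275/((-3/14*(-49))) - 30425*1/((3625 - 18557)*((66 - 74*(-29)) + 16636)) = 19275/(21/2) - 30425*(-1/(14932*((66 + 2146) + 16636))) = 19275*(2/21) - 30425*(-1/(14932*(2212 + 16636))) = 12850/7 - 30425/(18848*(-14932)) = 12850/7 - 30425/(-281438336) = 12850/7 - 30425*(-1/281438336) = 12850/7 + 30425/281438336 = 3616482830575/1970068352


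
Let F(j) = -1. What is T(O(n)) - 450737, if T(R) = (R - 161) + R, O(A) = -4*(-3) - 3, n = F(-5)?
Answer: -450880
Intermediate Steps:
n = -1
O(A) = 9 (O(A) = 12 - 3 = 9)
T(R) = -161 + 2*R (T(R) = (-161 + R) + R = -161 + 2*R)
T(O(n)) - 450737 = (-161 + 2*9) - 450737 = (-161 + 18) - 450737 = -143 - 450737 = -450880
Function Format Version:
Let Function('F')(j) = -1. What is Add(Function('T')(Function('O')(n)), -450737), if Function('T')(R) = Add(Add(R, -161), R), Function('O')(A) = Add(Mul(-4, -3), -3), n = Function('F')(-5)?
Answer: -450880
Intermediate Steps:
n = -1
Function('O')(A) = 9 (Function('O')(A) = Add(12, -3) = 9)
Function('T')(R) = Add(-161, Mul(2, R)) (Function('T')(R) = Add(Add(-161, R), R) = Add(-161, Mul(2, R)))
Add(Function('T')(Function('O')(n)), -450737) = Add(Add(-161, Mul(2, 9)), -450737) = Add(Add(-161, 18), -450737) = Add(-143, -450737) = -450880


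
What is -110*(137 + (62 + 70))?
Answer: -29590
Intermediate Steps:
-110*(137 + (62 + 70)) = -110*(137 + 132) = -110*269 = -29590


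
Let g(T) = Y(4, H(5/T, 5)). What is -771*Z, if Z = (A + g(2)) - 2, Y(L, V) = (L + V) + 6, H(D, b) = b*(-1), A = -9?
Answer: 4626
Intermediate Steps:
H(D, b) = -b
Y(L, V) = 6 + L + V
g(T) = 5 (g(T) = 6 + 4 - 1*5 = 6 + 4 - 5 = 5)
Z = -6 (Z = (-9 + 5) - 2 = -4 - 2 = -6)
-771*Z = -771*(-6) = 4626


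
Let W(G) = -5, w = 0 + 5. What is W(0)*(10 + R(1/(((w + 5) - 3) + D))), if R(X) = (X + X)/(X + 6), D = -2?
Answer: -1560/31 ≈ -50.323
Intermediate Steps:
w = 5
R(X) = 2*X/(6 + X) (R(X) = (2*X)/(6 + X) = 2*X/(6 + X))
W(0)*(10 + R(1/(((w + 5) - 3) + D))) = -5*(10 + 2/((((5 + 5) - 3) - 2)*(6 + 1/(((5 + 5) - 3) - 2)))) = -5*(10 + 2/(((10 - 3) - 2)*(6 + 1/((10 - 3) - 2)))) = -5*(10 + 2/((7 - 2)*(6 + 1/(7 - 2)))) = -5*(10 + 2/(5*(6 + 1/5))) = -5*(10 + 2*(1/5)/(6 + 1/5)) = -5*(10 + 2*(1/5)/(31/5)) = -5*(10 + 2*(1/5)*(5/31)) = -5*(10 + 2/31) = -5*312/31 = -1560/31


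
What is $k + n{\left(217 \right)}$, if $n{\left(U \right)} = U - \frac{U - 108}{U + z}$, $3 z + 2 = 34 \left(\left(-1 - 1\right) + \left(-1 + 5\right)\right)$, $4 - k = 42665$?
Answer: $- \frac{10144225}{239} \approx -42444.0$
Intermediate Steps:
$k = -42661$ ($k = 4 - 42665 = -42661$)
$z = 22$ ($z = - \frac{2}{3} + \frac{34 \left(\left(-1 - 1\right) + \left(-1 + 5\right)\right)}{3} = - \frac{2}{3} + \frac{34 \left(-2 + 4\right)}{3} = - \frac{2}{3} + \frac{34 \cdot 2}{3} = - \frac{2}{3} + \frac{1}{3} \cdot 68 = - \frac{2}{3} + \frac{68}{3} = 22$)
$n{\left(U \right)} = U - \frac{-108 + U}{22 + U}$ ($n{\left(U \right)} = U - \frac{U - 108}{U + 22} = U - \frac{-108 + U}{22 + U}$)
$k + n{\left(217 \right)} = -42661 + \frac{108 + 217^{2} + 21 \cdot 217}{22 + 217} = -42661 + \frac{108 + 47089 + 4557}{239} = -42661 + \frac{1}{239} \cdot 51754 = -42661 + \frac{51754}{239} = - \frac{10144225}{239}$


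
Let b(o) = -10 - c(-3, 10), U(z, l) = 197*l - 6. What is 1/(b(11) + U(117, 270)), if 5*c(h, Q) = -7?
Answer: 5/265877 ≈ 1.8806e-5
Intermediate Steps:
c(h, Q) = -7/5 (c(h, Q) = (⅕)*(-7) = -7/5)
U(z, l) = -6 + 197*l
b(o) = -43/5 (b(o) = -10 - 1*(-7/5) = -10 + 7/5 = -43/5)
1/(b(11) + U(117, 270)) = 1/(-43/5 + (-6 + 197*270)) = 1/(-43/5 + (-6 + 53190)) = 1/(-43/5 + 53184) = 1/(265877/5) = 5/265877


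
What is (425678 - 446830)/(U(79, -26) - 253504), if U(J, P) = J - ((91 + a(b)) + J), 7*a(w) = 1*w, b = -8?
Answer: 148064/1775157 ≈ 0.083409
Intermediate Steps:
a(w) = w/7 (a(w) = (1*w)/7 = w/7)
U(J, P) = -629/7 (U(J, P) = J - ((91 + (⅐)*(-8)) + J) = J - ((91 - 8/7) + J) = J - (629/7 + J) = J + (-629/7 - J) = -629/7)
(425678 - 446830)/(U(79, -26) - 253504) = (425678 - 446830)/(-629/7 - 253504) = -21152/(-1775157/7) = -21152*(-7/1775157) = 148064/1775157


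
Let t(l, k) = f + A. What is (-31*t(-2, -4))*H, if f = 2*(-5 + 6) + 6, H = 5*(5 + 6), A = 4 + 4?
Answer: -27280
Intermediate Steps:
A = 8
H = 55 (H = 5*11 = 55)
f = 8 (f = 2*1 + 6 = 2 + 6 = 8)
t(l, k) = 16 (t(l, k) = 8 + 8 = 16)
(-31*t(-2, -4))*H = -31*16*55 = -496*55 = -27280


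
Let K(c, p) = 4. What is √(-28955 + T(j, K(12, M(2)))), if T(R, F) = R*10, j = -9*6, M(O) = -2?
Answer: I*√29495 ≈ 171.74*I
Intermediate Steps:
j = -54
T(R, F) = 10*R
√(-28955 + T(j, K(12, M(2)))) = √(-28955 + 10*(-54)) = √(-28955 - 540) = √(-29495) = I*√29495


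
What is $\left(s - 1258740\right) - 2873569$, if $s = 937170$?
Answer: $-3195139$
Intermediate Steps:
$\left(s - 1258740\right) - 2873569 = \left(937170 - 1258740\right) - 2873569 = -321570 - 2873569 = -3195139$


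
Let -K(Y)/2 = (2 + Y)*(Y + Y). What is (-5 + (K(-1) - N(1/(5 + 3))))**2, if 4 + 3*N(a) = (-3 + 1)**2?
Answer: 1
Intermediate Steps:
K(Y) = -4*Y*(2 + Y) (K(Y) = -2*(2 + Y)*(Y + Y) = -2*(2 + Y)*2*Y = -4*Y*(2 + Y))
N(a) = 0 (N(a) = -4/3 + (-3 + 1)**2/3 = -4/3 + (1/3)*(-2)**2 = -4/3 + (1/3)*4 = -4/3 + 4/3 = 0)
(-5 + (K(-1) - N(1/(5 + 3))))**2 = (-5 + (-4*(-1)*(2 - 1) - 1*0))**2 = (-5 + (-4*(-1)*1 + 0))**2 = (-5 + (4 + 0))**2 = (-5 + 4)**2 = (-1)**2 = 1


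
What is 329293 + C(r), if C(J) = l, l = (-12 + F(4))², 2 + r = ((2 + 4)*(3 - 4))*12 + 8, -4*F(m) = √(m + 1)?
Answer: 5270997/16 + 6*√5 ≈ 3.2945e+5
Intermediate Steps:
F(m) = -√(1 + m)/4 (F(m) = -√(m + 1)/4 = -√(1 + m)/4)
r = -66 (r = -2 + (((2 + 4)*(3 - 4))*12 + 8) = -2 + ((6*(-1))*12 + 8) = -2 + (-6*12 + 8) = -2 + (-72 + 8) = -2 - 64 = -66)
l = (-12 - √5/4)² (l = (-12 - √(1 + 4)/4)² = (-12 - √5/4)² ≈ 157.73)
C(J) = (48 + √5)²/16
329293 + C(r) = 329293 + (48 + √5)²/16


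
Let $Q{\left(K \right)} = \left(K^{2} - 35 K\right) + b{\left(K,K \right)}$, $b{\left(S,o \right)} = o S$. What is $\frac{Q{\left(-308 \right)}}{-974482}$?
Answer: $- \frac{100254}{487241} \approx -0.20576$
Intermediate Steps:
$b{\left(S,o \right)} = S o$
$Q{\left(K \right)} = - 35 K + 2 K^{2}$ ($Q{\left(K \right)} = \left(K^{2} - 35 K\right) + K K = \left(K^{2} - 35 K\right) + K^{2} = - 35 K + 2 K^{2}$)
$\frac{Q{\left(-308 \right)}}{-974482} = \frac{\left(-308\right) \left(-35 + 2 \left(-308\right)\right)}{-974482} = - 308 \left(-35 - 616\right) \left(- \frac{1}{974482}\right) = \left(-308\right) \left(-651\right) \left(- \frac{1}{974482}\right) = 200508 \left(- \frac{1}{974482}\right) = - \frac{100254}{487241}$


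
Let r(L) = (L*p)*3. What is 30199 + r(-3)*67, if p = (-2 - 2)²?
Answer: 20551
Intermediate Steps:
p = 16 (p = (-4)² = 16)
r(L) = 48*L (r(L) = (L*16)*3 = (16*L)*3 = 48*L)
30199 + r(-3)*67 = 30199 + (48*(-3))*67 = 30199 - 144*67 = 30199 - 9648 = 20551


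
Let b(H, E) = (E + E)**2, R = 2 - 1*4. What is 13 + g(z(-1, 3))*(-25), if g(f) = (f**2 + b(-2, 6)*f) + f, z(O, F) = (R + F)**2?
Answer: -3637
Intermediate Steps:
R = -2 (R = 2 - 4 = -2)
z(O, F) = (-2 + F)**2
b(H, E) = 4*E**2 (b(H, E) = (2*E)**2 = 4*E**2)
g(f) = f**2 + 145*f (g(f) = (f**2 + (4*6**2)*f) + f = (f**2 + (4*36)*f) + f = (f**2 + 144*f) + f = f**2 + 145*f)
13 + g(z(-1, 3))*(-25) = 13 + ((-2 + 3)**2*(145 + (-2 + 3)**2))*(-25) = 13 + (1**2*(145 + 1**2))*(-25) = 13 + (1*(145 + 1))*(-25) = 13 + (1*146)*(-25) = 13 + 146*(-25) = 13 - 3650 = -3637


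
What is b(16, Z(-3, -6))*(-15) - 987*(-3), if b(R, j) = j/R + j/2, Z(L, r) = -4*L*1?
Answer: 11439/4 ≈ 2859.8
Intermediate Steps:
Z(L, r) = -4*L
b(R, j) = j/2 + j/R (b(R, j) = j/R + j*(½) = j/R + j/2 = j/2 + j/R)
b(16, Z(-3, -6))*(-15) - 987*(-3) = ((-4*(-3))/2 - 4*(-3)/16)*(-15) - 987*(-3) = ((½)*12 + 12*(1/16))*(-15) + 2961 = (6 + ¾)*(-15) + 2961 = (27/4)*(-15) + 2961 = -405/4 + 2961 = 11439/4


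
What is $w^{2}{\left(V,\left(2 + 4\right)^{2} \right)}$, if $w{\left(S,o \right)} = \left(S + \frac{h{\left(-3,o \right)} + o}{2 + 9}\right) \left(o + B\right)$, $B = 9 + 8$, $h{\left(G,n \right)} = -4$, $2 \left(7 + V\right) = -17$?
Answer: $\frac{215531761}{484} \approx 4.4531 \cdot 10^{5}$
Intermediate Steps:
$V = - \frac{31}{2}$ ($V = -7 + \frac{1}{2} \left(-17\right) = -7 - \frac{17}{2} = - \frac{31}{2} \approx -15.5$)
$B = 17$
$w{\left(S,o \right)} = \left(17 + o\right) \left(- \frac{4}{11} + S + \frac{o}{11}\right)$ ($w{\left(S,o \right)} = \left(S + \frac{-4 + o}{2 + 9}\right) \left(o + 17\right) = \left(S + \frac{-4 + o}{11}\right) \left(17 + o\right) = \left(S + \left(-4 + o\right) \frac{1}{11}\right) \left(17 + o\right) = \left(S + \left(- \frac{4}{11} + \frac{o}{11}\right)\right) \left(17 + o\right) = \left(- \frac{4}{11} + S + \frac{o}{11}\right) \left(17 + o\right) = \left(17 + o\right) \left(- \frac{4}{11} + S + \frac{o}{11}\right)$)
$w^{2}{\left(V,\left(2 + 4\right)^{2} \right)} = \left(- \frac{68}{11} + 17 \left(- \frac{31}{2}\right) + \frac{\left(\left(2 + 4\right)^{2}\right)^{2}}{11} + \frac{13 \left(2 + 4\right)^{2}}{11} - \frac{31 \left(2 + 4\right)^{2}}{2}\right)^{2} = \left(- \frac{68}{11} - \frac{527}{2} + \frac{\left(6^{2}\right)^{2}}{11} + \frac{13 \cdot 6^{2}}{11} - \frac{31 \cdot 6^{2}}{2}\right)^{2} = \left(- \frac{68}{11} - \frac{527}{2} + \frac{36^{2}}{11} + \frac{13}{11} \cdot 36 - 558\right)^{2} = \left(- \frac{68}{11} - \frac{527}{2} + \frac{1}{11} \cdot 1296 + \frac{468}{11} - 558\right)^{2} = \left(- \frac{68}{11} - \frac{527}{2} + \frac{1296}{11} + \frac{468}{11} - 558\right)^{2} = \left(- \frac{14681}{22}\right)^{2} = \frac{215531761}{484}$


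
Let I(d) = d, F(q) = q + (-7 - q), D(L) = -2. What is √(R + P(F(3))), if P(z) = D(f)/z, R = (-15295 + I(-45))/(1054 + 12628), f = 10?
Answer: 2*I*√478965774/47887 ≈ 0.91404*I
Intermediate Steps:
F(q) = -7
R = -7670/6841 (R = (-15295 - 45)/(1054 + 12628) = -15340/13682 = -15340*1/13682 = -7670/6841 ≈ -1.1212)
P(z) = -2/z
√(R + P(F(3))) = √(-7670/6841 - 2/(-7)) = √(-7670/6841 - 2*(-⅐)) = √(-7670/6841 + 2/7) = √(-40008/47887) = 2*I*√478965774/47887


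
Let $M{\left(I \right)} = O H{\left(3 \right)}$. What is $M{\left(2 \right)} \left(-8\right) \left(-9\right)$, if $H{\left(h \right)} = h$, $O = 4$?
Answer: $864$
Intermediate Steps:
$M{\left(I \right)} = 12$ ($M{\left(I \right)} = 4 \cdot 3 = 12$)
$M{\left(2 \right)} \left(-8\right) \left(-9\right) = 12 \left(-8\right) \left(-9\right) = \left(-96\right) \left(-9\right) = 864$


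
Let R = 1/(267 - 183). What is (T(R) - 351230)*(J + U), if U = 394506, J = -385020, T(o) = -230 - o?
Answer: -46675295421/14 ≈ -3.3339e+9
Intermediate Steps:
R = 1/84 ≈ 0.011905
(T(R) - 351230)*(J + U) = ((-230 - 1*1/84) - 351230)*(-385020 + 394506) = ((-230 - 1/84) - 351230)*9486 = (-19321/84 - 351230)*9486 = -29522641/84*9486 = -46675295421/14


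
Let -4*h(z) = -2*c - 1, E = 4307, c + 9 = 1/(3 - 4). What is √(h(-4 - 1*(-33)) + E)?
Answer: √17209/2 ≈ 65.592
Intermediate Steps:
c = -10 (c = -9 + 1/(3 - 4) = -9 + 1/(-1) = -9 - 1 = -10)
h(z) = -19/4 (h(z) = -(-2*(-10) - 1)/4 = -(20 - 1)/4 = -¼*19 = -19/4)
√(h(-4 - 1*(-33)) + E) = √(-19/4 + 4307) = √(17209/4) = √17209/2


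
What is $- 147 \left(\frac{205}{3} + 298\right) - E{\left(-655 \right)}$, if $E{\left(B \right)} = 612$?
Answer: $-54463$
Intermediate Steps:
$- 147 \left(\frac{205}{3} + 298\right) - E{\left(-655 \right)} = - 147 \left(\frac{205}{3} + 298\right) - 612 = \left(-147\right) \frac{1099}{3} - 612 = -53851 - 612 = -54463$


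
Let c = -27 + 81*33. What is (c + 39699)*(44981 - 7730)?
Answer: 1577393595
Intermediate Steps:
c = 2646 (c = -27 + 2673 = 2646)
(c + 39699)*(44981 - 7730) = (2646 + 39699)*(44981 - 7730) = 42345*37251 = 1577393595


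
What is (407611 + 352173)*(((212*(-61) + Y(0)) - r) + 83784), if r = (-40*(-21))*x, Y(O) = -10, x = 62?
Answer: 14255067408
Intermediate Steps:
r = 52080 (r = -40*(-21)*62 = 840*62 = 52080)
(407611 + 352173)*(((212*(-61) + Y(0)) - r) + 83784) = (407611 + 352173)*(((212*(-61) - 10) - 1*52080) + 83784) = 759784*(((-12932 - 10) - 52080) + 83784) = 759784*((-12942 - 52080) + 83784) = 759784*(-65022 + 83784) = 759784*18762 = 14255067408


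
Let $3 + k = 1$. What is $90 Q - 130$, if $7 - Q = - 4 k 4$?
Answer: $-2380$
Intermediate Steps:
$k = -2$ ($k = -3 + 1 = -2$)
$Q = -25$ ($Q = 7 - \left(-4\right) \left(-2\right) 4 = 7 - 8 \cdot 4 = 7 - 32 = -25$)
$90 Q - 130 = 90 \left(-25\right) - 130 = -2250 - 130 = -2380$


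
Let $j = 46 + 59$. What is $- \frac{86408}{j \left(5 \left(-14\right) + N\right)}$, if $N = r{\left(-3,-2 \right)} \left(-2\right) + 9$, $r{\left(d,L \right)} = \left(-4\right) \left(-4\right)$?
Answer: $\frac{12344}{1395} \approx 8.8487$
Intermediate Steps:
$j = 105$
$r{\left(d,L \right)} = 16$
$N = -23$ ($N = 16 \left(-2\right) + 9 = -32 + 9 = -23$)
$- \frac{86408}{j \left(5 \left(-14\right) + N\right)} = - \frac{86408}{105 \left(5 \left(-14\right) - 23\right)} = - \frac{86408}{105 \left(-70 - 23\right)} = - \frac{86408}{105 \left(-93\right)} = - \frac{86408}{-9765} = \left(-86408\right) \left(- \frac{1}{9765}\right) = \frac{12344}{1395}$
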